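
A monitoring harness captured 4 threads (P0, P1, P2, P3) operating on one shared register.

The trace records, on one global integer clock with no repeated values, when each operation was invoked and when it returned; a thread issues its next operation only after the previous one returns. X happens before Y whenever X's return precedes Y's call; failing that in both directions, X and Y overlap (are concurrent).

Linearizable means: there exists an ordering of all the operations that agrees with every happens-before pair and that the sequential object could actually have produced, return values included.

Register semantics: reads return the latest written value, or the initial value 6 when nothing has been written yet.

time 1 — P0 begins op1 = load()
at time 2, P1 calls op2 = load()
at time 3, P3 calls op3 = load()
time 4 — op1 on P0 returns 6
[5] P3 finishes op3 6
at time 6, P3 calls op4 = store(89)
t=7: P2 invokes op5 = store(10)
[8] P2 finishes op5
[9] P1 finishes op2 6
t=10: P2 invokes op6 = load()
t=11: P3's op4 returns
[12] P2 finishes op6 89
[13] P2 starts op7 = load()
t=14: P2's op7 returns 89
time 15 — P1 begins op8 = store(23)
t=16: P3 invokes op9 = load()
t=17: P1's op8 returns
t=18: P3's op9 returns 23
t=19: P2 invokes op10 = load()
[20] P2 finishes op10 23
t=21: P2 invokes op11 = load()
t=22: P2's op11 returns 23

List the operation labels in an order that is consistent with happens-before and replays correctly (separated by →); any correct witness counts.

step 1: op1 load() → 6 — value 6
step 2: op2 load() → 6 — value 6
step 3: op3 load() → 6 — value 6
step 4: op5 store(10) — value 10
step 5: op4 store(89) — value 89
step 6: op6 load() → 89 — value 89
step 7: op7 load() → 89 — value 89
step 8: op8 store(23) — value 23
step 9: op9 load() → 23 — value 23
step 10: op10 load() → 23 — value 23
step 11: op11 load() → 23 — value 23

op1 → op2 → op3 → op5 → op4 → op6 → op7 → op8 → op9 → op10 → op11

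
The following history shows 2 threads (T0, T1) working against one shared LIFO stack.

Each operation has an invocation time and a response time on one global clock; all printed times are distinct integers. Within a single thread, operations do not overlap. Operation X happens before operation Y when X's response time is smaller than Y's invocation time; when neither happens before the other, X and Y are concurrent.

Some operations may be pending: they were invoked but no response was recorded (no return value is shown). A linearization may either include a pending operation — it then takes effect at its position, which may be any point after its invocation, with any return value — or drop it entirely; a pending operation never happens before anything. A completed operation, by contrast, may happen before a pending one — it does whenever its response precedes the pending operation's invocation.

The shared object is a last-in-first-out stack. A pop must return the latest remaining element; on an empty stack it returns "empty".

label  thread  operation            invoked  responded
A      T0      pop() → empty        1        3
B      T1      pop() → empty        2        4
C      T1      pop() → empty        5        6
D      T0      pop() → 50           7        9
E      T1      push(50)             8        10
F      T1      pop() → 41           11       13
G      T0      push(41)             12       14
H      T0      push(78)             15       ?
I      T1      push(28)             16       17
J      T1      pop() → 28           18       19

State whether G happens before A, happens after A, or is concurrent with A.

after

G spans [12,14], A spans [1,3]
resp(A)=3 < inv(G)=12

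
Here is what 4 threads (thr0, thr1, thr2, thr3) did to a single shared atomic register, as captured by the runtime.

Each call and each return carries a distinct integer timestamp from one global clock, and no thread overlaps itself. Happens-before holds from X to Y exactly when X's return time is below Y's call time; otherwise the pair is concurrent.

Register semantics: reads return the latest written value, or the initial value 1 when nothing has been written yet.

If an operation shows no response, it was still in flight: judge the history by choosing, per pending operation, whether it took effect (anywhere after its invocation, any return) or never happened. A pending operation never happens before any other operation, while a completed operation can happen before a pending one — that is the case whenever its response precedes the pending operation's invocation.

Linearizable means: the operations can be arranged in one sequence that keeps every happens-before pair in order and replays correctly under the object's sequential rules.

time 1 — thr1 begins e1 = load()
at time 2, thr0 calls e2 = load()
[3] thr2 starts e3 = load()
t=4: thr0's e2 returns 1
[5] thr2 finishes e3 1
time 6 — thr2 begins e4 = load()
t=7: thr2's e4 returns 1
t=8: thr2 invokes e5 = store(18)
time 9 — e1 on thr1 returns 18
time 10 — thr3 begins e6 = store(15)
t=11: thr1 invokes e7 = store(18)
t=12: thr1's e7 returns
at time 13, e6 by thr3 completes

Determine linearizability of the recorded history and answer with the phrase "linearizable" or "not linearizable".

linearizable

one valid linearization: e2, e3, e4, e5, e1, e6, e7
1. e2 load() → 1, leaving value 1
2. e3 load() → 1, leaving value 1
3. e4 load() → 1, leaving value 1
4. e5 store(18) (pending, included), leaving value 18
5. e1 load() → 18, leaving value 18
6. e6 store(15), leaving value 15
7. e7 store(18), leaving value 18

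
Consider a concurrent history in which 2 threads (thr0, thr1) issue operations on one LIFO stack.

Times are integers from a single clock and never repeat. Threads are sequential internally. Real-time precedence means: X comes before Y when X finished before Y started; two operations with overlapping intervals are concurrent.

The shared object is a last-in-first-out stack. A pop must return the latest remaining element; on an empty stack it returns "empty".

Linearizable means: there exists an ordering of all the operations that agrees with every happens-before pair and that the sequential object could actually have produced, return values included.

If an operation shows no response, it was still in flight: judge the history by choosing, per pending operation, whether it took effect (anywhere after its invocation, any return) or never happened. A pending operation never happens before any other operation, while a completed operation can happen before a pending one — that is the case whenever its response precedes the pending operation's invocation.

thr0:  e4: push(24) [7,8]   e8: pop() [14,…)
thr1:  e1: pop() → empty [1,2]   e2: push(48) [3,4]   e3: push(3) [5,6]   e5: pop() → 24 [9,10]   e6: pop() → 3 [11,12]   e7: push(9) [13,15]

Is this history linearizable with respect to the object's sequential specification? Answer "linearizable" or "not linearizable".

linearizable

a witness: e1, e2, e3, e4, e5, e6, e7
after step 1 (e1 pop() → empty): stack <>
after step 2 (e2 push(48)): stack <48>
after step 3 (e3 push(3)): stack <48,3>
after step 4 (e4 push(24)): stack <48,3,24>
after step 5 (e5 pop() → 24): stack <48,3>
after step 6 (e6 pop() → 3): stack <48>
after step 7 (e7 push(9)): stack <48,9>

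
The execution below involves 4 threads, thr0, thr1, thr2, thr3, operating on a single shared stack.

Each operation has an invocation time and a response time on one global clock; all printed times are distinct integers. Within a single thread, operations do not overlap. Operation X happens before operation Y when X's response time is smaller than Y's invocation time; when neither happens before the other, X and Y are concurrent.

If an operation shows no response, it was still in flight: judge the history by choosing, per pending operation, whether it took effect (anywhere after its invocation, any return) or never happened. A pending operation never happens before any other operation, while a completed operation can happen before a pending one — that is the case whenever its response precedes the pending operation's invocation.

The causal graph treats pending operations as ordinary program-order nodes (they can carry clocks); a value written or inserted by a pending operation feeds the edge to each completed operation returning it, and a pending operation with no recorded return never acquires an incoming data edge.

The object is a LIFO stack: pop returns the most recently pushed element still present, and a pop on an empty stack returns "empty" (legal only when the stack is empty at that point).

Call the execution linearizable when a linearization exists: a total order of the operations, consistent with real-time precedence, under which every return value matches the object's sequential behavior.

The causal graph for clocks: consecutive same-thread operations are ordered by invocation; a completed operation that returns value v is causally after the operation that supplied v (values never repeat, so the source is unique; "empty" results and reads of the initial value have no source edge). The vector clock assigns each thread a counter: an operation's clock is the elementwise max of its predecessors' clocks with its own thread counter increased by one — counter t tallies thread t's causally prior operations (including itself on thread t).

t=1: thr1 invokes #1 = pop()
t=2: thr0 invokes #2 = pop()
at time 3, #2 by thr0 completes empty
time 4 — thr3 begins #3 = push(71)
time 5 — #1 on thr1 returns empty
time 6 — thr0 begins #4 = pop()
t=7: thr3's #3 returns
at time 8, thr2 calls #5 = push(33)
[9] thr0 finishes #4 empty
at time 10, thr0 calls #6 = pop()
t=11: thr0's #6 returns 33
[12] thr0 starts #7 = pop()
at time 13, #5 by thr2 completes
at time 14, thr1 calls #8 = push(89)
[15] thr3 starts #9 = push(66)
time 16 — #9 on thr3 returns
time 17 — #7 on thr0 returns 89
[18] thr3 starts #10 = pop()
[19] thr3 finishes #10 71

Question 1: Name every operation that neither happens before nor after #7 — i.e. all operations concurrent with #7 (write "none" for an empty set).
Answer: #5, #8, #9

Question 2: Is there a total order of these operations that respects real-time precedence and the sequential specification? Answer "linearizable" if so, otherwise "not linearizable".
not linearizable

prefix check: 1..18 passes, 1..19 fails once #10's time-19 response joins
31 orders of the 9 completed stack ops respect real time; none is legal
completion choices over the 1 pending operation (#8) were checked; none helps
one such order, #1, #2, #3, #4, #5, #6, #7, #9, #10 (pending dropped), breaks at step 4 where #4 pop() → empty is illegal
one such order, #1, #2, #3, #4, #5, #6, #9, #7, #10 (pending dropped), breaks at step 4 where #4 pop() → empty is illegal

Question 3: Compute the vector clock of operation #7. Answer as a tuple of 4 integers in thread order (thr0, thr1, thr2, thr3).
Answer: (4, 2, 1, 0)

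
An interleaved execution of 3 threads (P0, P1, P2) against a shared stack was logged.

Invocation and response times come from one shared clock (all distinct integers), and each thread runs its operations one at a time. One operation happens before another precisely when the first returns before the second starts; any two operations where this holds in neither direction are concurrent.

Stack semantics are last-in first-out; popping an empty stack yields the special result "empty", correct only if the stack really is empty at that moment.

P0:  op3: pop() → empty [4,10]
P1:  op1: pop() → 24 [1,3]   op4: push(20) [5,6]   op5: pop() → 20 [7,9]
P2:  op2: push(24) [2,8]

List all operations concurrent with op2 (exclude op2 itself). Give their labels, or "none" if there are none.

op2 spans [2,8]; an op avoiding the whole window 2..8 is ordered, any other is concurrent
op1 [1,3]: concurrent
op3 [4,10]: concurrent
op4 [5,6]: concurrent
op5 [7,9]: concurrent

op1, op3, op4, op5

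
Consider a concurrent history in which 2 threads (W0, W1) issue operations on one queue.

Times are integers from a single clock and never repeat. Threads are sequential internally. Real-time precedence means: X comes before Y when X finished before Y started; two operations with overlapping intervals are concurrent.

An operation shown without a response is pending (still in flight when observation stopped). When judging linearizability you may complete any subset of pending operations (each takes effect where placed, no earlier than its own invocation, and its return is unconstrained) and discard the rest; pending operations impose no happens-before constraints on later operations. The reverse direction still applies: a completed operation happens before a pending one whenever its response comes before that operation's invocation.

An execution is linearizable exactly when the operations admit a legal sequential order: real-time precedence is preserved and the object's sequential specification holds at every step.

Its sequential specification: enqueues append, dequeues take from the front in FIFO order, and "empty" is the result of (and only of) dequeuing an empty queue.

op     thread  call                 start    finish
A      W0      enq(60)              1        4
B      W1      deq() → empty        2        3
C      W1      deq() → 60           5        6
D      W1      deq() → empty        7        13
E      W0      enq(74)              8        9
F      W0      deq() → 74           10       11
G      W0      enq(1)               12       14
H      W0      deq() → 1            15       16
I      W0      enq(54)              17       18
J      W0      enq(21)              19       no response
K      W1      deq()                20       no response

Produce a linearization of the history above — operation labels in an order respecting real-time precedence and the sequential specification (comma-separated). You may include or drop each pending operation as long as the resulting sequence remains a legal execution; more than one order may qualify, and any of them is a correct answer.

B, A, C, D, E, F, G, H, I

step 1: B deq() → empty — queue <>
step 2: A enq(60) — queue <60>
step 3: C deq() → 60 — queue <>
step 4: D deq() → empty — queue <>
step 5: E enq(74) — queue <74>
step 6: F deq() → 74 — queue <>
step 7: G enq(1) — queue <1>
step 8: H deq() → 1 — queue <>
step 9: I enq(54) — queue <54>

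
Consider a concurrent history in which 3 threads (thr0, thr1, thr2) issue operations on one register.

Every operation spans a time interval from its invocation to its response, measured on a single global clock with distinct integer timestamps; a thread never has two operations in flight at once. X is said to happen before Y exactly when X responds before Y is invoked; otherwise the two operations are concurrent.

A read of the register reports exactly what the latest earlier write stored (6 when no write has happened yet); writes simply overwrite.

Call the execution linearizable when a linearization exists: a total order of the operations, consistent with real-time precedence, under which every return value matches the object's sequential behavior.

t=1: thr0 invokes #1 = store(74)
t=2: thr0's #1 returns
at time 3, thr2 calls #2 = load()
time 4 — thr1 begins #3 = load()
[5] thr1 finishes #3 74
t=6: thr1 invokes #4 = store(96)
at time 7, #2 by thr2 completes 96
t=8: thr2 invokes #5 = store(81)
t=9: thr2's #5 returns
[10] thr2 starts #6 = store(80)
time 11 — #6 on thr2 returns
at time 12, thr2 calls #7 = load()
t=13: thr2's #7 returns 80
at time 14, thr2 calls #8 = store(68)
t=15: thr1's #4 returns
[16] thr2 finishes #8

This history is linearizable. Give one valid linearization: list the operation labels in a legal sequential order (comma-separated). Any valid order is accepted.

#1, #3, #4, #2, #5, #6, #7, #8

step 1: #1 store(74) — value 74
step 2: #3 load() → 74 — value 74
step 3: #4 store(96) — value 96
step 4: #2 load() → 96 — value 96
step 5: #5 store(81) — value 81
step 6: #6 store(80) — value 80
step 7: #7 load() → 80 — value 80
step 8: #8 store(68) — value 68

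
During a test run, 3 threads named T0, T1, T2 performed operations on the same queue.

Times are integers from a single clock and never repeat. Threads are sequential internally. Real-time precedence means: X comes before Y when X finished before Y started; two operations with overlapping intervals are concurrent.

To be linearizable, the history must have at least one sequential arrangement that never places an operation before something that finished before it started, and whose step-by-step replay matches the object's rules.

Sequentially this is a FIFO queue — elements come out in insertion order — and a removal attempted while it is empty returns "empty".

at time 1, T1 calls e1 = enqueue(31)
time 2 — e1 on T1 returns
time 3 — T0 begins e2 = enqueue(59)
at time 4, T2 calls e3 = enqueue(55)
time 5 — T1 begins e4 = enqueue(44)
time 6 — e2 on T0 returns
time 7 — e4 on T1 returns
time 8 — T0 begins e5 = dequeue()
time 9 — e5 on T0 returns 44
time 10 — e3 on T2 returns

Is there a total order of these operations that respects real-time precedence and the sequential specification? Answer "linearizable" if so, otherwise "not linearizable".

not linearizable

events 1..8 are fine; event 9 — the response of e5 at time 9 — makes the prefix non-linearizable
every one of the 2 real-time-consistent orders over 4 completed queue ops fails the sequential spec
completion choices over the 1 pending operation (e3) were checked; none helps
e.g. e1, e2, e4, e5 (pending dropped): illegal at step 4, since e5 dequeue() → 44 cannot apply there
e.g. e1, e4, e2, e5 (pending dropped): illegal at step 4, since e5 dequeue() → 44 cannot apply there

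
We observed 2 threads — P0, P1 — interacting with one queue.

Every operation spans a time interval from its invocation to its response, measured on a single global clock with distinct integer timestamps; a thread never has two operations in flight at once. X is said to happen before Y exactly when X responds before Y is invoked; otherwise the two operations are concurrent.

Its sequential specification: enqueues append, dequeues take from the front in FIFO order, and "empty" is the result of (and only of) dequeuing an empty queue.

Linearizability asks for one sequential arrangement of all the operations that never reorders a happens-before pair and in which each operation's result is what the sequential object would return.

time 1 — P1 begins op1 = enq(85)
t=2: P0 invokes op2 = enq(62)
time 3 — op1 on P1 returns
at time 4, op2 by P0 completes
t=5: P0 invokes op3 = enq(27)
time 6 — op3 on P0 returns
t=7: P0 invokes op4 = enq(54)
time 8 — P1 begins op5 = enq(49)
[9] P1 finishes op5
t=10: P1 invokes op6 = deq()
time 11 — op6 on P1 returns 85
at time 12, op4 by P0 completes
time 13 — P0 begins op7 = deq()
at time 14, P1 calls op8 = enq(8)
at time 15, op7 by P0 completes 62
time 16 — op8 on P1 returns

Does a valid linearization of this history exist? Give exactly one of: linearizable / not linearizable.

witness order: op1, op2, op3, op4, op5, op6, op7, op8
step 1: op1 enq(85) — queue <85>
step 2: op2 enq(62) — queue <85,62>
step 3: op3 enq(27) — queue <85,62,27>
step 4: op4 enq(54) — queue <85,62,27,54>
step 5: op5 enq(49) — queue <85,62,27,54,49>
step 6: op6 deq() → 85 — queue <62,27,54,49>
step 7: op7 deq() → 62 — queue <27,54,49>
step 8: op8 enq(8) — queue <27,54,49,8>

linearizable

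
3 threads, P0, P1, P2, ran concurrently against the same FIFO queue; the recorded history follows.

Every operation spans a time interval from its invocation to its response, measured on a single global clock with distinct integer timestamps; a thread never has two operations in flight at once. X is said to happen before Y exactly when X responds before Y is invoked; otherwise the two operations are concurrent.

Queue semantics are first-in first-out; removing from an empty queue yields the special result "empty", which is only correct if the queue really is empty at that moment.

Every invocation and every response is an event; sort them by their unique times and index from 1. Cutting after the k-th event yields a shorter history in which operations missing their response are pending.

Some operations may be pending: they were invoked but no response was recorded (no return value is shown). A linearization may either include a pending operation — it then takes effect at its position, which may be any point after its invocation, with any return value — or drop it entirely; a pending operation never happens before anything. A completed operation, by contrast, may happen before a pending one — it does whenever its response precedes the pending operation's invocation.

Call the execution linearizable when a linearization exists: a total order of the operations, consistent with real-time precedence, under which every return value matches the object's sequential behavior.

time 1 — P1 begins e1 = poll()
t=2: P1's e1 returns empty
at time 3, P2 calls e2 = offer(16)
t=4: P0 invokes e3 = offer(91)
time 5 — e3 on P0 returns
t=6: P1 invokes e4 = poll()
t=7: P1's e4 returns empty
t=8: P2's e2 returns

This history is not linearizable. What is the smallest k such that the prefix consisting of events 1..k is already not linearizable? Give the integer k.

7

events 1..6 are still linearizable — one witness is e1, e2, e3:
1. e1 poll() → empty, leaving queue <>
2. e2 offer(16) (pending, included), leaving queue <16>
3. e3 offer(91), leaving queue <16,91>
at event 7 (e4's time-7 response) nothing linearizes any more
no completion choice of the 1 pending operation (e2) rescues it — every subset was tried
one such order, e1, e3, e4 (pending dropped), breaks at step 3 where e4 poll() → empty is illegal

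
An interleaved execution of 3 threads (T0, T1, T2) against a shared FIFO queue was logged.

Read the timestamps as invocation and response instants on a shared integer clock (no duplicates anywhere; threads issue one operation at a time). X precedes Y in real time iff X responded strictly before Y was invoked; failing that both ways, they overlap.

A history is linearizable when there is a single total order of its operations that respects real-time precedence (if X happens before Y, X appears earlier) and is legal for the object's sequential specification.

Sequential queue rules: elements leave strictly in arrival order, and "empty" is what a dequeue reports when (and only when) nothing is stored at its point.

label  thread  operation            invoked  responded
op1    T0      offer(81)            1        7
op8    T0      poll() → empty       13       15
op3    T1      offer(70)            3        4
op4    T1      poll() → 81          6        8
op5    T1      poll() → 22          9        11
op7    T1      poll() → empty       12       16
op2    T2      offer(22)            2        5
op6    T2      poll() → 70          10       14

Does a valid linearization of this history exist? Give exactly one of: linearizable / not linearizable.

witness order: op1, op2, op3, op4, op5, op6, op7, op8
step 1: op1 offer(81) — queue <81>
step 2: op2 offer(22) — queue <81,22>
step 3: op3 offer(70) — queue <81,22,70>
step 4: op4 poll() → 81 — queue <22,70>
step 5: op5 poll() → 22 — queue <70>
step 6: op6 poll() → 70 — queue <>
step 7: op7 poll() → empty — queue <>
step 8: op8 poll() → empty — queue <>

linearizable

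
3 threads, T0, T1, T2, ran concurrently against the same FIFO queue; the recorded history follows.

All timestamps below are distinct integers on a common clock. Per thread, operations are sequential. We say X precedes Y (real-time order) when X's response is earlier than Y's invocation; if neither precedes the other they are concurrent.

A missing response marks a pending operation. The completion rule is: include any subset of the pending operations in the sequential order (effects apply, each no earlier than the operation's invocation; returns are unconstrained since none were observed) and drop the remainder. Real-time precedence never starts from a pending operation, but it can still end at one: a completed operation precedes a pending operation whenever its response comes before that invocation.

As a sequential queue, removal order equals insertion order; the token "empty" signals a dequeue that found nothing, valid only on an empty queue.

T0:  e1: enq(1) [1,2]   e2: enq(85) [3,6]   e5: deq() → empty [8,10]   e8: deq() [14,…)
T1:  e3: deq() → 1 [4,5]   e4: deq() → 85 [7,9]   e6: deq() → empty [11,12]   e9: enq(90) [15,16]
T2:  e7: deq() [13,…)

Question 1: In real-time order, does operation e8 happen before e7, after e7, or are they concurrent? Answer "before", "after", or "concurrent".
e8 spans [14,…), e7 spans [13,…)
the intervals overlap in both directions

concurrent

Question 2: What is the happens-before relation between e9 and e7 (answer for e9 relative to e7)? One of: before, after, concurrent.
e9 spans [15,16], e7 spans [13,…)
the intervals overlap in both directions

concurrent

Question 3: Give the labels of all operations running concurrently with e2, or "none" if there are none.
e2 spans [3,6]: anything still running between times 3 and 6 counts as concurrent
e1 [1,2]: before
e3 [4,5]: concurrent
e4 [7,9]: after
e5 [8,10]: after
e6 [11,12]: after
e7 [13,…): after
e8 [14,…): after
e9 [15,16]: after

e3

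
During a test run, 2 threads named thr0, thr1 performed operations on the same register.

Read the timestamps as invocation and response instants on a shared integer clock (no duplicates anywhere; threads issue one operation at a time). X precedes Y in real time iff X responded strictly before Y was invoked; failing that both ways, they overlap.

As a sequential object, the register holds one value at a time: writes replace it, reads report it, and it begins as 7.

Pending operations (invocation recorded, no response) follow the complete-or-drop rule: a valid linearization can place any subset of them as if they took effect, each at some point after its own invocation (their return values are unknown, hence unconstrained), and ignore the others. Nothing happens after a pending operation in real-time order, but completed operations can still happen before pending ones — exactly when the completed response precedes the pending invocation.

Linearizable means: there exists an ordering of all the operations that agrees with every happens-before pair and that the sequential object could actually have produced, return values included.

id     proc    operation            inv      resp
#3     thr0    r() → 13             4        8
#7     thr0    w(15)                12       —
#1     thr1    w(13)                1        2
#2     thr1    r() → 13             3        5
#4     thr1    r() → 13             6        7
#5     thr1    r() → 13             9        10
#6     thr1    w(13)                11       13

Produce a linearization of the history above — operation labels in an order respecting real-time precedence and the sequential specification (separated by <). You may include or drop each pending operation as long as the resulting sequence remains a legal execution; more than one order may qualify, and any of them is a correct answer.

#1 < #2 < #3 < #4 < #5 < #6

step 1: #1 w(13) — value 13
step 2: #2 r() → 13 — value 13
step 3: #3 r() → 13 — value 13
step 4: #4 r() → 13 — value 13
step 5: #5 r() → 13 — value 13
step 6: #6 w(13) — value 13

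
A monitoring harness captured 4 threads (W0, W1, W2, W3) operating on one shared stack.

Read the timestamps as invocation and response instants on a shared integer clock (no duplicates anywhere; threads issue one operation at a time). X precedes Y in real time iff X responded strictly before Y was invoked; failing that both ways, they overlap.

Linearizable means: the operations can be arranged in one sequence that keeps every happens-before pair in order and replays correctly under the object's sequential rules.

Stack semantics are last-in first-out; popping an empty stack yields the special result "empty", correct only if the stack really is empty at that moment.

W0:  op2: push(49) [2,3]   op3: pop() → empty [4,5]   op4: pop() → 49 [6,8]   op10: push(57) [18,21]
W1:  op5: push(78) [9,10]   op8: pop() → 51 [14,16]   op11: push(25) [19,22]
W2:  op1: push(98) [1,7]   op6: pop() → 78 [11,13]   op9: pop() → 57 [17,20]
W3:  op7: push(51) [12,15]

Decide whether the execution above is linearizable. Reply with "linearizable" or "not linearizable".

not linearizable

events 1..4 are fine; event 5 — the response of op3 at time 5 — makes the prefix non-linearizable
exactly one order of the 2 completed ops respects real time; the stack replay fails
no completion choice of the 1 pending operation (op1) rescues it — every subset was tried
for example op2, op3 (pending dropped) fails at step 2: op3 pop() → empty is not legal there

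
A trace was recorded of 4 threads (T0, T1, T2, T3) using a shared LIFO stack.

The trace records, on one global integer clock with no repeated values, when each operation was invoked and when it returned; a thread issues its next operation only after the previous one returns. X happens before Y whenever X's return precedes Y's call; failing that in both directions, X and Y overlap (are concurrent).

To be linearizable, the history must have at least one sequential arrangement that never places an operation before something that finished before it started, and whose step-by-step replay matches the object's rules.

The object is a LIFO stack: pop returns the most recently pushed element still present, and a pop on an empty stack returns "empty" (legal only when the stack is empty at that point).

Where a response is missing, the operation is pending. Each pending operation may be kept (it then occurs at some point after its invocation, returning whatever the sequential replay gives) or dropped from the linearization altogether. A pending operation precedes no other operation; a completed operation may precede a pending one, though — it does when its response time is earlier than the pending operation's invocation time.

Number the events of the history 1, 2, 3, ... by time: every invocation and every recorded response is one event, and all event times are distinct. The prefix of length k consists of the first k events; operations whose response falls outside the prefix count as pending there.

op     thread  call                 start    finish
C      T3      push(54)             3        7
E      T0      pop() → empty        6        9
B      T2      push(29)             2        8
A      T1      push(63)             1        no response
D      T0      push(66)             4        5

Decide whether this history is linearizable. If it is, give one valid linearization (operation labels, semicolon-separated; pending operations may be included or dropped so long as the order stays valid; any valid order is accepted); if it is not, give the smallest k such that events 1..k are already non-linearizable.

not linearizable — minimal violating prefix: 9 events

the violation lands at event 9, E's response at time 9: events 1..8 linearize, events 1..9 do not
4 completed operations, 12 real-time-consistent orders — every LIFO stack replay fails
completion choices over the 1 pending operation (A) were checked; none helps
sample order B, C, D, E (pending dropped) stalls at step 4 — E pop() → empty has no legal effect
sample order B, D, C, E (pending dropped) stalls at step 4 — E pop() → empty has no legal effect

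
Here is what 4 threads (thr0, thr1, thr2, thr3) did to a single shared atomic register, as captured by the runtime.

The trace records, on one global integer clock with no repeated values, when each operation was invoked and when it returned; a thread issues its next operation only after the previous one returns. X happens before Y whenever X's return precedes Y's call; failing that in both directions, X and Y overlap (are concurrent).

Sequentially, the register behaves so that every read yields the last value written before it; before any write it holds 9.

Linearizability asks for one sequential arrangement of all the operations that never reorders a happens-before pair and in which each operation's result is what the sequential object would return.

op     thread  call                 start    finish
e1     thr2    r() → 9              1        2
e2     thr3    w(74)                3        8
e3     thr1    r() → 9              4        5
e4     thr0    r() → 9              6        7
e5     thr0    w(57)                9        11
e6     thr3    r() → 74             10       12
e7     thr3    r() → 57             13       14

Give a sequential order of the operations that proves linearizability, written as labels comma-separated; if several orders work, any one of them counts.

e1, e3, e4, e2, e6, e5, e7

after step 1 (e1 r() → 9): value 9
after step 2 (e3 r() → 9): value 9
after step 3 (e4 r() → 9): value 9
after step 4 (e2 w(74)): value 74
after step 5 (e6 r() → 74): value 74
after step 6 (e5 w(57)): value 57
after step 7 (e7 r() → 57): value 57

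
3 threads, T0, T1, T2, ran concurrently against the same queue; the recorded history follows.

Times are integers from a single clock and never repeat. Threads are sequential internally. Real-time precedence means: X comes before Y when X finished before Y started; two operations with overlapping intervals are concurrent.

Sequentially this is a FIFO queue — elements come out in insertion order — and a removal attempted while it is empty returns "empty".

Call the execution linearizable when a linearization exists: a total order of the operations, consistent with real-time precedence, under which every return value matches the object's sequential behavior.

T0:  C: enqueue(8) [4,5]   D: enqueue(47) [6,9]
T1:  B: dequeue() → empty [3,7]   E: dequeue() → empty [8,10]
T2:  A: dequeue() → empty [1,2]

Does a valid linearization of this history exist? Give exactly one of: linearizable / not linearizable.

the violation lands at event 10, E's response at time 10: events 1..9 linearize, events 1..10 do not
5 orders of the 5 completed queue ops respect real time; none is legal
for example A, B, C, D, E fails at step 5: E dequeue() → empty is not legal there
for example A, B, C, E, D fails at step 4: E dequeue() → empty is not legal there

not linearizable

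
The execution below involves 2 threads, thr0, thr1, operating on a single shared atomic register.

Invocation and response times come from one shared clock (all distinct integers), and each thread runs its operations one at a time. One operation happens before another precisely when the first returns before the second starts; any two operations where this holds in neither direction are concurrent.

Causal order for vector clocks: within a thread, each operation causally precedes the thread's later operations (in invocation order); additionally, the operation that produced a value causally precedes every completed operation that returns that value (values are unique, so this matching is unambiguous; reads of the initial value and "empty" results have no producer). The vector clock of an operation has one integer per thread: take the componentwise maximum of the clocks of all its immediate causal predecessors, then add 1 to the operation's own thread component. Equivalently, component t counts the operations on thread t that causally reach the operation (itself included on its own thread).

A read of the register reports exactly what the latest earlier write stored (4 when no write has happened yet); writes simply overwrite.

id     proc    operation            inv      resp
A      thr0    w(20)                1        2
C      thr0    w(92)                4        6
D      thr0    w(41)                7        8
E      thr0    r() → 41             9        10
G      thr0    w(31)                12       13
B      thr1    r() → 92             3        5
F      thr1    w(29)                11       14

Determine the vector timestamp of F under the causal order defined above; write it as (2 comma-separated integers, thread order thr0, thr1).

(2, 2)

invoked at 1, A has no predecessors; its own thr0 bump gives (1, 0)
from VC(A)=(1, 0), C (invoked 4) maxes components and bumps thr0 → (2, 0)
from VC(C)=(2, 0), B (invoked 3) maxes components and bumps thr1 → (2, 1)
from VC(C)=(2, 0), D (invoked 7) maxes components and bumps thr0 → (3, 0)
from VC(B)=(2, 1), F (invoked 11) maxes components and bumps thr1 → (2, 2)
from VC(D)=(3, 0), E (invoked 9) maxes components and bumps thr0 → (4, 0)
from VC(E)=(4, 0), G (invoked 12) maxes components and bumps thr0 → (5, 0)
target: VC(F) = (2, 2)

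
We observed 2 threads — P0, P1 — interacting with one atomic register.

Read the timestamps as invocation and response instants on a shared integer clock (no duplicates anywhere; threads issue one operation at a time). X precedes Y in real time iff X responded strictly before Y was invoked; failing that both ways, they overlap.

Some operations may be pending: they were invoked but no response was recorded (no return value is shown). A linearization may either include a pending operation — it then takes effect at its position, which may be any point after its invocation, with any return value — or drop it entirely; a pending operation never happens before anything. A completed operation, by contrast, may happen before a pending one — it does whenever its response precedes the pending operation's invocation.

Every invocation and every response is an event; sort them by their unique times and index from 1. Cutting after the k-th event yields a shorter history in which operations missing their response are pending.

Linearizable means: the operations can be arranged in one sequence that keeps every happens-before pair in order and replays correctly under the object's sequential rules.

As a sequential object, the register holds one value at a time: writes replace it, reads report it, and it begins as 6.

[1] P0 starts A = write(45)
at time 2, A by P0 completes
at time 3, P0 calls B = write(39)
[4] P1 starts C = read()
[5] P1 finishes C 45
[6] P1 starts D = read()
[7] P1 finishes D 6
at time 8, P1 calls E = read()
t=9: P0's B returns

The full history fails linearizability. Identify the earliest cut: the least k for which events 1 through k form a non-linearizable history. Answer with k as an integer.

7

one valid order for events 1..6 is A, C:
1. A write(45), leaving value 45
2. C read() → 45, leaving value 45
include event 7 — D responding at 7 — and every candidate order breaks
include/drop combinations of the 1 pending operation (B) were all tried; none helps
e.g. A, C, D (pending dropped): illegal at step 3, since D read() → 6 cannot apply there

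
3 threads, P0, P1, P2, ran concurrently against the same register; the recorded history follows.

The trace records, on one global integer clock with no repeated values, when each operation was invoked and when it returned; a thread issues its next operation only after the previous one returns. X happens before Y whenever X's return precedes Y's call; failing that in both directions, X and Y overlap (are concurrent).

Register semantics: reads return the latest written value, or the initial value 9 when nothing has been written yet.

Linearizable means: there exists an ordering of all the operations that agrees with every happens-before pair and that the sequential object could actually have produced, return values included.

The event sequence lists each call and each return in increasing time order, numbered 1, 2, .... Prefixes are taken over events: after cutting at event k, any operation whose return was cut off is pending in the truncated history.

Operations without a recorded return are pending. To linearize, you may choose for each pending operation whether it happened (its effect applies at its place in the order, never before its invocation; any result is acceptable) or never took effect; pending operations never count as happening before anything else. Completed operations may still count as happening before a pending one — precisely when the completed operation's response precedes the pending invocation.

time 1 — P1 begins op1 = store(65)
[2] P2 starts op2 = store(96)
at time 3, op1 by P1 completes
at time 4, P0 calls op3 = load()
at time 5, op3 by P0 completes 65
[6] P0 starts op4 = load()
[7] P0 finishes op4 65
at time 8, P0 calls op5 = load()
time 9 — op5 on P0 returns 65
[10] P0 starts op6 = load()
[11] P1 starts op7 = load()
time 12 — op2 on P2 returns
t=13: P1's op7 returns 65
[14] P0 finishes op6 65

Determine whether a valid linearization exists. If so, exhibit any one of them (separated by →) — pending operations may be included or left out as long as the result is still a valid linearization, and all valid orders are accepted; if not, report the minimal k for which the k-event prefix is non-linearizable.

linearizable — witness: op1 → op3 → op4 → op5 → op6 → op7 → op2

after step 1 (op1 store(65)): value 65
after step 2 (op3 load() → 65): value 65
after step 3 (op4 load() → 65): value 65
after step 4 (op5 load() → 65): value 65
after step 5 (op6 load() → 65): value 65
after step 6 (op7 load() → 65): value 65
after step 7 (op2 store(96)): value 96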